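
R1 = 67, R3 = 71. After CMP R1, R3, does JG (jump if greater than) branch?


Trace:
  R1 = 67, R3 = 71
  CMP R1, R3  → compares 67 vs 71
  JG checks: is 67 greater than 71?
  67 < 71, so condition is false
Branch taken: No

No


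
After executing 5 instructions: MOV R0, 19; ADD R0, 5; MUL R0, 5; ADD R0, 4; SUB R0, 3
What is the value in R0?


Register state trace:
  MOV R0, 19  → R0 = 19
  ADD R0, 5  → R0 = 19 + 5 = 24
  MUL R0, 5  → R0 = 24 * 5 = 120
  ADD R0, 4  → R0 = 120 + 4 = 124
  SUB R0, 3  → R0 = 124 - 3 = 121
Final: R0 = 121

121


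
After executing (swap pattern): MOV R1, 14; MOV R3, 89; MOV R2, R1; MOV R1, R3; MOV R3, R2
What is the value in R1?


Register state trace (swap pattern):
  MOV R1, 14  → R1 = 14
  MOV R3, 89  → R3 = 89
  MOV R2, R1  → R2 = 14  (save R1)
  MOV R1, R3  → R1 = 89  (R1 gets R3's value)
  MOV R3, R2  → R3 = 14  (R3 gets saved value)
Final: R1 = 89

89


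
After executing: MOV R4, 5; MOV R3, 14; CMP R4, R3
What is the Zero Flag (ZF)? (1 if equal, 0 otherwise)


Register state trace:
  MOV R4, 5  → R4 = 5
  MOV R3, 14  → R3 = 14
  CMP R4, R3  → computes 5 - 14 = -9
  Result is nonzero, so values are not equal
ZF = 0

0


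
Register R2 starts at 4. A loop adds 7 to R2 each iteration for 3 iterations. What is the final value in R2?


Starting value: R2 = 4
  Iter 1: R2 = 4 + 7 = 11
  Iter 2: R2 = 11 + 7 = 18
  Iter 3: R2 = 18 + 7 = 25
Final: R2 = 25

25


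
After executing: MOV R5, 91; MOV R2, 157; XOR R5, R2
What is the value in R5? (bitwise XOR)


Register state trace:
  MOV R5, 91  → R5 = 91 (0b01011011)
  MOV R2, 157  → R2 = 157 (0b10011101)
  XOR R5, R2  → R5 = 91 XOR 157 = 198 (0b11000110)
Final: R5 = 198

198


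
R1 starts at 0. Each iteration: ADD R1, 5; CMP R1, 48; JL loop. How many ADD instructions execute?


Loop trace (R1 starts at 0, target 48, step 5):
  ADD #1: R1 = 0 + 5 = 5  → 5 < 48, loop
  ADD #2: R1 = 5 + 5 = 10  → 10 < 48, loop
  ADD #3: R1 = 10 + 5 = 15  → 15 < 48, loop
  ADD #4: R1 = 15 + 5 = 20  → 20 < 48, loop
  ADD #5: R1 = 20 + 5 = 25  → 25 < 48, loop
  ADD #6: R1 = 25 + 5 = 30  → 30 < 48, loop
  ADD #7: R1 = 30 + 5 = 35  → 35 < 48, loop
  ADD #8: R1 = 35 + 5 = 40  → 40 < 48, loop
  ADD #9: R1 = 40 + 5 = 45  → 45 < 48, loop
  ADD #10: R1 = 45 + 5 = 50  → 50 >= 48, exit
Total ADD instructions: 10

10


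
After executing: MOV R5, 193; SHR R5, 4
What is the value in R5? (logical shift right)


Register state trace:
  MOV R5, 193  → R5 = 193
  SHR R5, 4  → R5 = 193 >> 4 = 193 // 2^4 = 12
Final: R5 = 12

12


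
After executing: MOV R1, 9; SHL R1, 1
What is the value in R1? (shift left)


Register state trace:
  MOV R1, 9  → R1 = 9
  SHL R1, 1  → R1 = 9 << 1 = 9 * 2^1 = 18
Final: R1 = 18

18


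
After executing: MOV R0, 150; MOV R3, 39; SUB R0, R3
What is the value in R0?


Register state trace:
  MOV R0, 150  → R0 = 150
  MOV R3, 39  → R3 = 39
  SUB R0, R3  → R0 = 150 - 39 = 111
Final: R0 = 111

111


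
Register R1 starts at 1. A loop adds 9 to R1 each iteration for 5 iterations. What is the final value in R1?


Starting value: R1 = 1
  Iter 1: R1 = 1 + 9 = 10
  Iter 2: R1 = 10 + 9 = 19
  Iter 3: R1 = 19 + 9 = 28
  Iter 4: R1 = 28 + 9 = 37
  Iter 5: R1 = 37 + 9 = 46
Final: R1 = 46

46


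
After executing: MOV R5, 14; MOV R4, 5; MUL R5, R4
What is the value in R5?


Register state trace:
  MOV R5, 14  → R5 = 14
  MOV R4, 5  → R4 = 5
  MUL R5, R4  → R5 = 14 * 5 = 70
Final: R5 = 70

70


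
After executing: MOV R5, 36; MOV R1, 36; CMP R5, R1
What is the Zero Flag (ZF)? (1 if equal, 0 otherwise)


Register state trace:
  MOV R5, 36  → R5 = 36
  MOV R1, 36  → R1 = 36
  CMP R5, R1  → computes 36 - 36 = 0
  Result is zero, so values are equal
ZF = 1

1


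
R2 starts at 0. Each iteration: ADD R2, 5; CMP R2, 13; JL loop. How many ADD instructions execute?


Loop trace (R2 starts at 0, target 13, step 5):
  ADD #1: R2 = 0 + 5 = 5  → 5 < 13, loop
  ADD #2: R2 = 5 + 5 = 10  → 10 < 13, loop
  ADD #3: R2 = 10 + 5 = 15  → 15 >= 13, exit
Total ADD instructions: 3

3


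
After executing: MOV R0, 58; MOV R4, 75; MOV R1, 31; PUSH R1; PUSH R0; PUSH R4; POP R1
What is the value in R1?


Stack trace (top is rightmost):
  MOV R0, 58  → R0 = 58
  MOV R4, 75  → R4 = 75
  MOV R1, 31  → R1 = 31
  PUSH R1  → stack: [31]
  PUSH R0  → stack: [31, 58]
  PUSH R4  → stack: [31, 58, 75]
  POP R1  → R1 = 75, stack: [31, 58]
Final: R1 = 75

75


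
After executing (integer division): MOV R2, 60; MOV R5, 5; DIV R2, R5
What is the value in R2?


Register state trace:
  MOV R2, 60  → R2 = 60
  MOV R5, 5  → R5 = 5
  DIV R2, R5  → R2 = 60 // 5 = 12
Final: R2 = 12

12


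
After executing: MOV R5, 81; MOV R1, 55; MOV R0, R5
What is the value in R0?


Register state trace:
  MOV R5, 81  → R5 = 81
  MOV R1, 55  → R1 = 55
  MOV R0, R5  → R0 = 81
Final: R0 = 81

81


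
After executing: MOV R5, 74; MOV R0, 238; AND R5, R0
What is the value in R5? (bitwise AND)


Register state trace:
  MOV R5, 74  → R5 = 74 (0b01001010)
  MOV R0, 238  → R0 = 238 (0b11101110)
  AND R5, R0  → R5 = 74 AND 238 = 74 (0b01001010)
Final: R5 = 74

74


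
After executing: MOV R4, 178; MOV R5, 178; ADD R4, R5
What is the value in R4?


Register state trace:
  MOV R4, 178  → R4 = 178
  MOV R5, 178  → R5 = 178
  ADD R4, R5  → R4 = 178 + 178 = 356
Final: R4 = 356

356


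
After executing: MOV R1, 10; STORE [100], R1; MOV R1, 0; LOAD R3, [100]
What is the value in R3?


Register and memory trace:
  MOV R1, 10  → R1 = 10
  STORE [100], R1  → mem[100] = 10
  MOV R1, 0  → R1 = 0
  LOAD R3, [100]  → R3 = mem[100] = 10
Final: R3 = 10

10


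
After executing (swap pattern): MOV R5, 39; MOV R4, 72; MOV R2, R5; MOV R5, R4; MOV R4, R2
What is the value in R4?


Register state trace (swap pattern):
  MOV R5, 39  → R5 = 39
  MOV R4, 72  → R4 = 72
  MOV R2, R5  → R2 = 39  (save R5)
  MOV R5, R4  → R5 = 72  (R5 gets R4's value)
  MOV R4, R2  → R4 = 39  (R4 gets saved value)
Final: R4 = 39

39


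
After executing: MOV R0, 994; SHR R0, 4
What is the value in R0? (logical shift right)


Register state trace:
  MOV R0, 994  → R0 = 994
  SHR R0, 4  → R0 = 994 >> 4 = 994 // 2^4 = 62
Final: R0 = 62

62


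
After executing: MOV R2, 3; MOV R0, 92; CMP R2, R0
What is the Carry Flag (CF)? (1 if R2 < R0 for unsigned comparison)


Register state trace:
  MOV R2, 3  → R2 = 3
  MOV R0, 92  → R0 = 92
  CMP R2, R0  → unsigned 3 - 92: borrow occurs
  3 < 92, so CF = 1
CF = 1

1


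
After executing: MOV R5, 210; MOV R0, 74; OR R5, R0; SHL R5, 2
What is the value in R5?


Register state trace:
  MOV R5, 210  → R5 = 210 (0b11010010)
  MOV R0, 74  → R0 = 74 (0b01001010)
  OR R5, R0  → R5 = 210 OR 74 = 218 (0b11011010)
  SHL R5, 2  → R5 = 218 << 2 = 872
Final: R5 = 872

872


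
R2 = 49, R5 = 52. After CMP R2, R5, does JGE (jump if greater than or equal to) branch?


Trace:
  R2 = 49, R5 = 52
  CMP R2, R5  → compares 49 vs 52
  JGE checks: is 49 greater than or equal to 52?
  49 < 52, so condition is false
Branch taken: No

No


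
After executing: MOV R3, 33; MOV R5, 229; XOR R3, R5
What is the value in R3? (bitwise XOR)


Register state trace:
  MOV R3, 33  → R3 = 33 (0b00100001)
  MOV R5, 229  → R5 = 229 (0b11100101)
  XOR R3, R5  → R3 = 33 XOR 229 = 196 (0b11000100)
Final: R3 = 196

196


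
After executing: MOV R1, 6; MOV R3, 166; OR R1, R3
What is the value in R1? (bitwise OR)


Register state trace:
  MOV R1, 6  → R1 = 6 (0b00000110)
  MOV R3, 166  → R3 = 166 (0b10100110)
  OR R1, R3   → R1 = 6 OR 166 = 166 (0b10100110)
Final: R1 = 166

166


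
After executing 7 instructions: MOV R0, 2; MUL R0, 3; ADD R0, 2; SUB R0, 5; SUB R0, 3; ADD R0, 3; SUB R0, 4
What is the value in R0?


Register state trace:
  MOV R0, 2  → R0 = 2
  MUL R0, 3  → R0 = 2 * 3 = 6
  ADD R0, 2  → R0 = 6 + 2 = 8
  SUB R0, 5  → R0 = 8 - 5 = 3
  SUB R0, 3  → R0 = 3 - 3 = 0
  ADD R0, 3  → R0 = 0 + 3 = 3
  SUB R0, 4  → R0 = 3 - 4 = -1
Final: R0 = -1

-1


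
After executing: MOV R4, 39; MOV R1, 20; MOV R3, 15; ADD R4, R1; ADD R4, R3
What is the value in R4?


Register state trace:
  MOV R4, 39  → R4 = 39
  MOV R1, 20  → R1 = 20
  MOV R3, 15  → R3 = 15
  ADD R4, R1  → R4 = 39 + 20 = 59
  ADD R4, R3  → R4 = 59 + 15 = 74
Final: R4 = 74

74


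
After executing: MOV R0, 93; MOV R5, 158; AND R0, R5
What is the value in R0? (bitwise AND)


Register state trace:
  MOV R0, 93  → R0 = 93 (0b01011101)
  MOV R5, 158  → R5 = 158 (0b10011110)
  AND R0, R5  → R0 = 93 AND 158 = 28 (0b00011100)
Final: R0 = 28

28


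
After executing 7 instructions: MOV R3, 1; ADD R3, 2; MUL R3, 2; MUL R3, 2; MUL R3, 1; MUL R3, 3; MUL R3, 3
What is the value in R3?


Register state trace:
  MOV R3, 1  → R3 = 1
  ADD R3, 2  → R3 = 1 + 2 = 3
  MUL R3, 2  → R3 = 3 * 2 = 6
  MUL R3, 2  → R3 = 6 * 2 = 12
  MUL R3, 1  → R3 = 12 * 1 = 12
  MUL R3, 3  → R3 = 12 * 3 = 36
  MUL R3, 3  → R3 = 36 * 3 = 108
Final: R3 = 108

108


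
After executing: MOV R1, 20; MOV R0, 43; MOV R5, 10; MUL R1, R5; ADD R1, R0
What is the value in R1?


Register state trace:
  MOV R1, 20  → R1 = 20
  MOV R0, 43  → R0 = 43
  MOV R5, 10  → R5 = 10
  MUL R1, R5  → R1 = 20 * 10 = 200
  ADD R1, R0  → R1 = 200 + 43 = 243
Final: R1 = 243

243


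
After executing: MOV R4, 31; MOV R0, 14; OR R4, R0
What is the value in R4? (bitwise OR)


Register state trace:
  MOV R4, 31  → R4 = 31 (0b00011111)
  MOV R0, 14  → R0 = 14 (0b00001110)
  OR R4, R0   → R4 = 31 OR 14 = 31 (0b00011111)
Final: R4 = 31

31


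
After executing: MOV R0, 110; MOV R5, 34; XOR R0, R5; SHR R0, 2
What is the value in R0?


Register state trace:
  MOV R0, 110  → R0 = 110 (0b01101110)
  MOV R5, 34  → R5 = 34 (0b00100010)
  XOR R0, R5  → R0 = 110 XOR 34 = 76 (0b01001100)
  SHR R0, 2  → R0 = 76 >> 2 = 19
Final: R0 = 19

19


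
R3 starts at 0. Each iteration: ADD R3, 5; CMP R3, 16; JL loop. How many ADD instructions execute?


Loop trace (R3 starts at 0, target 16, step 5):
  ADD #1: R3 = 0 + 5 = 5  → 5 < 16, loop
  ADD #2: R3 = 5 + 5 = 10  → 10 < 16, loop
  ADD #3: R3 = 10 + 5 = 15  → 15 < 16, loop
  ADD #4: R3 = 15 + 5 = 20  → 20 >= 16, exit
Total ADD instructions: 4

4


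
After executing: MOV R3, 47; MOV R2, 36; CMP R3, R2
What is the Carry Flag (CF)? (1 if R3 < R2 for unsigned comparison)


Register state trace:
  MOV R3, 47  → R3 = 47
  MOV R2, 36  → R2 = 36
  CMP R3, R2  → unsigned 47 - 36: no borrow
  47 >= 36, so CF = 0
CF = 0

0


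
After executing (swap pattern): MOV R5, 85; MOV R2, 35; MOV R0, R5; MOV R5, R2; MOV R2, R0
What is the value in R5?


Register state trace (swap pattern):
  MOV R5, 85  → R5 = 85
  MOV R2, 35  → R2 = 35
  MOV R0, R5  → R0 = 85  (save R5)
  MOV R5, R2  → R5 = 35  (R5 gets R2's value)
  MOV R2, R0  → R2 = 85  (R2 gets saved value)
Final: R5 = 35

35


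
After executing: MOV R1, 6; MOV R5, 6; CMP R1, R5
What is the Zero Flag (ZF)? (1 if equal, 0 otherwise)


Register state trace:
  MOV R1, 6  → R1 = 6
  MOV R5, 6  → R5 = 6
  CMP R1, R5  → computes 6 - 6 = 0
  Result is zero, so values are equal
ZF = 1

1


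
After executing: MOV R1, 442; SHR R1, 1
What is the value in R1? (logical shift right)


Register state trace:
  MOV R1, 442  → R1 = 442
  SHR R1, 1  → R1 = 442 >> 1 = 442 // 2^1 = 221
Final: R1 = 221

221


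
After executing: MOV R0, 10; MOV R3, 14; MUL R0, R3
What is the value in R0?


Register state trace:
  MOV R0, 10  → R0 = 10
  MOV R3, 14  → R3 = 14
  MUL R0, R3  → R0 = 10 * 14 = 140
Final: R0 = 140

140


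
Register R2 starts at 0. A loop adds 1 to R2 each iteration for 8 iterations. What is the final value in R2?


Starting value: R2 = 0
  Iter 1: R2 = 0 + 1 = 1
  Iter 2: R2 = 1 + 1 = 2
  Iter 3: R2 = 2 + 1 = 3
  Iter 4: R2 = 3 + 1 = 4
  Iter 5: R2 = 4 + 1 = 5
  Iter 6: R2 = 5 + 1 = 6
  Iter 7: R2 = 6 + 1 = 7
  Iter 8: R2 = 7 + 1 = 8
Final: R2 = 8

8


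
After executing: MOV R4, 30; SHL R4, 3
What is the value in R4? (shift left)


Register state trace:
  MOV R4, 30  → R4 = 30
  SHL R4, 3  → R4 = 30 << 3 = 30 * 2^3 = 240
Final: R4 = 240

240


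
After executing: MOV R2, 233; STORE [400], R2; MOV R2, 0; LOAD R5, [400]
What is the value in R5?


Register and memory trace:
  MOV R2, 233  → R2 = 233
  STORE [400], R2  → mem[400] = 233
  MOV R2, 0  → R2 = 0
  LOAD R5, [400]  → R5 = mem[400] = 233
Final: R5 = 233

233


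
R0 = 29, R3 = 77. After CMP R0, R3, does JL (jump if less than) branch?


Trace:
  R0 = 29, R3 = 77
  CMP R0, R3  → compares 29 vs 77
  JL checks: is 29 less than 77?
  29 < 77, so condition is true
Branch taken: Yes

Yes


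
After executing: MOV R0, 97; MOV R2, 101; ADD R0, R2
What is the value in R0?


Register state trace:
  MOV R0, 97  → R0 = 97
  MOV R2, 101  → R2 = 101
  ADD R0, R2  → R0 = 97 + 101 = 198
Final: R0 = 198

198


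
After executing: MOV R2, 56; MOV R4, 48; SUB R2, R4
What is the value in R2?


Register state trace:
  MOV R2, 56  → R2 = 56
  MOV R4, 48  → R4 = 48
  SUB R2, R4  → R2 = 56 - 48 = 8
Final: R2 = 8

8


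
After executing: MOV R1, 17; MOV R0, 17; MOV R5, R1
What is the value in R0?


Register state trace:
  MOV R1, 17  → R1 = 17
  MOV R0, 17  → R0 = 17
  MOV R5, R1  → R5 = 17
Final: R0 = 17

17


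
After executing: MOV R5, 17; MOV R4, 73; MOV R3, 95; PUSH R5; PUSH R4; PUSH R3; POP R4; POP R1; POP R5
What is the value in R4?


Stack trace (top is rightmost):
  MOV R5, 17  → R5 = 17
  MOV R4, 73  → R4 = 73
  MOV R3, 95  → R3 = 95
  PUSH R5  → stack: [17]
  PUSH R4  → stack: [17, 73]
  PUSH R3  → stack: [17, 73, 95]
  POP R4  → R4 = 95, stack: [17, 73]
  POP R1  → R1 = 73, stack: [17]
  POP R5  → R5 = 17, stack: []
Final: R4 = 95

95


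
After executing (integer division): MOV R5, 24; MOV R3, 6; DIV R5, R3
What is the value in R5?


Register state trace:
  MOV R5, 24  → R5 = 24
  MOV R3, 6  → R3 = 6
  DIV R5, R3  → R5 = 24 // 6 = 4
Final: R5 = 4

4


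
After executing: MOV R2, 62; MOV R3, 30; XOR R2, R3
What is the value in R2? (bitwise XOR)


Register state trace:
  MOV R2, 62  → R2 = 62 (0b00111110)
  MOV R3, 30  → R3 = 30 (0b00011110)
  XOR R2, R3  → R2 = 62 XOR 30 = 32 (0b00100000)
Final: R2 = 32

32


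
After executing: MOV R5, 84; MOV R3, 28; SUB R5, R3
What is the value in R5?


Register state trace:
  MOV R5, 84  → R5 = 84
  MOV R3, 28  → R3 = 28
  SUB R5, R3  → R5 = 84 - 28 = 56
Final: R5 = 56

56


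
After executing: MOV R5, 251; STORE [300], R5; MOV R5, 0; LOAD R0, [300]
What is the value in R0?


Register and memory trace:
  MOV R5, 251  → R5 = 251
  STORE [300], R5  → mem[300] = 251
  MOV R5, 0  → R5 = 0
  LOAD R0, [300]  → R0 = mem[300] = 251
Final: R0 = 251

251


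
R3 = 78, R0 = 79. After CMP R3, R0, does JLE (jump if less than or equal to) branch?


Trace:
  R3 = 78, R0 = 79
  CMP R3, R0  → compares 78 vs 79
  JLE checks: is 78 less than or equal to 79?
  78 < 79, so condition is true
Branch taken: Yes

Yes


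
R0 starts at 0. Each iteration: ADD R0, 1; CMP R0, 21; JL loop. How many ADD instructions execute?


Loop trace (R0 starts at 0, target 21, step 1):
  ADD #1: R0 = 0 + 1 = 1  → 1 < 21, loop
  ADD #2: R0 = 1 + 1 = 2  → 2 < 21, loop
  ADD #3: R0 = 2 + 1 = 3  → 3 < 21, loop
  ADD #4: R0 = 3 + 1 = 4  → 4 < 21, loop
  ADD #5: R0 = 4 + 1 = 5  → 5 < 21, loop
  ADD #6: R0 = 5 + 1 = 6  → 6 < 21, loop
  ADD #7: R0 = 6 + 1 = 7  → 7 < 21, loop
  ADD #8: R0 = 7 + 1 = 8  → 8 < 21, loop
  ADD #9: R0 = 8 + 1 = 9  → 9 < 21, loop
  ADD #10: R0 = 9 + 1 = 10  → 10 < 21, loop
  ADD #11: R0 = 10 + 1 = 11  → 11 < 21, loop
  ADD #12: R0 = 11 + 1 = 12  → 12 < 21, loop
  ADD #13: R0 = 12 + 1 = 13  → 13 < 21, loop
  ADD #14: R0 = 13 + 1 = 14  → 14 < 21, loop
  ADD #15: R0 = 14 + 1 = 15  → 15 < 21, loop
  ADD #16: R0 = 15 + 1 = 16  → 16 < 21, loop
  ADD #17: R0 = 16 + 1 = 17  → 17 < 21, loop
  ADD #18: R0 = 17 + 1 = 18  → 18 < 21, loop
  ADD #19: R0 = 18 + 1 = 19  → 19 < 21, loop
  ADD #20: R0 = 19 + 1 = 20  → 20 < 21, loop
  ADD #21: R0 = 20 + 1 = 21  → 21 >= 21, exit
Total ADD instructions: 21

21


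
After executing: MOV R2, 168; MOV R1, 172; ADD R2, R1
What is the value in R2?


Register state trace:
  MOV R2, 168  → R2 = 168
  MOV R1, 172  → R1 = 172
  ADD R2, R1  → R2 = 168 + 172 = 340
Final: R2 = 340

340


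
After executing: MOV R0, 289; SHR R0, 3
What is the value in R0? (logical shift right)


Register state trace:
  MOV R0, 289  → R0 = 289
  SHR R0, 3  → R0 = 289 >> 3 = 289 // 2^3 = 36
Final: R0 = 36

36


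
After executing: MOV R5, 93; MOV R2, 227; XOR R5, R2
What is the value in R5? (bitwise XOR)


Register state trace:
  MOV R5, 93  → R5 = 93 (0b01011101)
  MOV R2, 227  → R2 = 227 (0b11100011)
  XOR R5, R2  → R5 = 93 XOR 227 = 190 (0b10111110)
Final: R5 = 190

190


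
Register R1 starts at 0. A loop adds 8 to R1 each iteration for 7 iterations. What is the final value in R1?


Starting value: R1 = 0
  Iter 1: R1 = 0 + 8 = 8
  Iter 2: R1 = 8 + 8 = 16
  Iter 3: R1 = 16 + 8 = 24
  Iter 4: R1 = 24 + 8 = 32
  Iter 5: R1 = 32 + 8 = 40
  Iter 6: R1 = 40 + 8 = 48
  Iter 7: R1 = 48 + 8 = 56
Final: R1 = 56

56


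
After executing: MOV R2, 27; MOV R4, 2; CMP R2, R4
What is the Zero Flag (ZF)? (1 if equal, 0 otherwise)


Register state trace:
  MOV R2, 27  → R2 = 27
  MOV R4, 2  → R4 = 2
  CMP R2, R4  → computes 27 - 2 = 25
  Result is nonzero, so values are not equal
ZF = 0

0


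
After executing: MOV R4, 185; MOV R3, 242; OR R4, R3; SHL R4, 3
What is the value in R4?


Register state trace:
  MOV R4, 185  → R4 = 185 (0b10111001)
  MOV R3, 242  → R3 = 242 (0b11110010)
  OR R4, R3  → R4 = 185 OR 242 = 251 (0b11111011)
  SHL R4, 3  → R4 = 251 << 3 = 2008
Final: R4 = 2008

2008


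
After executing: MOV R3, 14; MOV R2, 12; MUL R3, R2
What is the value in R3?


Register state trace:
  MOV R3, 14  → R3 = 14
  MOV R2, 12  → R2 = 12
  MUL R3, R2  → R3 = 14 * 12 = 168
Final: R3 = 168

168


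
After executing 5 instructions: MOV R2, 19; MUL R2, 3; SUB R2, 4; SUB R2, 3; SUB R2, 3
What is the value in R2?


Register state trace:
  MOV R2, 19  → R2 = 19
  MUL R2, 3  → R2 = 19 * 3 = 57
  SUB R2, 4  → R2 = 57 - 4 = 53
  SUB R2, 3  → R2 = 53 - 3 = 50
  SUB R2, 3  → R2 = 50 - 3 = 47
Final: R2 = 47

47


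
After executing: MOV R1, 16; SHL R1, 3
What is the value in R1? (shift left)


Register state trace:
  MOV R1, 16  → R1 = 16
  SHL R1, 3  → R1 = 16 << 3 = 16 * 2^3 = 128
Final: R1 = 128

128


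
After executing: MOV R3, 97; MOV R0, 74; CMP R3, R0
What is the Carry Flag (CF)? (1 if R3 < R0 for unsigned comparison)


Register state trace:
  MOV R3, 97  → R3 = 97
  MOV R0, 74  → R0 = 74
  CMP R3, R0  → unsigned 97 - 74: no borrow
  97 >= 74, so CF = 0
CF = 0

0


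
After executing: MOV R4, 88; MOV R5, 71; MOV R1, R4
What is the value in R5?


Register state trace:
  MOV R4, 88  → R4 = 88
  MOV R5, 71  → R5 = 71
  MOV R1, R4  → R1 = 88
Final: R5 = 71

71


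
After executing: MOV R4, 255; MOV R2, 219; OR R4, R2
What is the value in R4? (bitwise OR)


Register state trace:
  MOV R4, 255  → R4 = 255 (0b11111111)
  MOV R2, 219  → R2 = 219 (0b11011011)
  OR R4, R2   → R4 = 255 OR 219 = 255 (0b11111111)
Final: R4 = 255

255


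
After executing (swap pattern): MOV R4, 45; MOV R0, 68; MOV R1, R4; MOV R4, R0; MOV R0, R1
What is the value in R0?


Register state trace (swap pattern):
  MOV R4, 45  → R4 = 45
  MOV R0, 68  → R0 = 68
  MOV R1, R4  → R1 = 45  (save R4)
  MOV R4, R0  → R4 = 68  (R4 gets R0's value)
  MOV R0, R1  → R0 = 45  (R0 gets saved value)
Final: R0 = 45

45


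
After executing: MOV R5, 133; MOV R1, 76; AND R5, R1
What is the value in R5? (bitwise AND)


Register state trace:
  MOV R5, 133  → R5 = 133 (0b10000101)
  MOV R1, 76  → R1 = 76 (0b01001100)
  AND R5, R1  → R5 = 133 AND 76 = 4 (0b00000100)
Final: R5 = 4

4


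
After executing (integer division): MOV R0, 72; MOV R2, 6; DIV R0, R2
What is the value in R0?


Register state trace:
  MOV R0, 72  → R0 = 72
  MOV R2, 6  → R2 = 6
  DIV R0, R2  → R0 = 72 // 6 = 12
Final: R0 = 12

12


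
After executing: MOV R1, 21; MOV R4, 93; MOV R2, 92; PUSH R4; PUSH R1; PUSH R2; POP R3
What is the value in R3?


Stack trace (top is rightmost):
  MOV R1, 21  → R1 = 21
  MOV R4, 93  → R4 = 93
  MOV R2, 92  → R2 = 92
  PUSH R4  → stack: [93]
  PUSH R1  → stack: [93, 21]
  PUSH R2  → stack: [93, 21, 92]
  POP R3  → R3 = 92, stack: [93, 21]
Final: R3 = 92

92


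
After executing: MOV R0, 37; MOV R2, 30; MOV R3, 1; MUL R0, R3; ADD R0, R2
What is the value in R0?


Register state trace:
  MOV R0, 37  → R0 = 37
  MOV R2, 30  → R2 = 30
  MOV R3, 1  → R3 = 1
  MUL R0, R3  → R0 = 37 * 1 = 37
  ADD R0, R2  → R0 = 37 + 30 = 67
Final: R0 = 67

67


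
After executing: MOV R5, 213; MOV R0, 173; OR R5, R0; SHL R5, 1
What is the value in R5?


Register state trace:
  MOV R5, 213  → R5 = 213 (0b11010101)
  MOV R0, 173  → R0 = 173 (0b10101101)
  OR R5, R0  → R5 = 213 OR 173 = 253 (0b11111101)
  SHL R5, 1  → R5 = 253 << 1 = 506
Final: R5 = 506

506


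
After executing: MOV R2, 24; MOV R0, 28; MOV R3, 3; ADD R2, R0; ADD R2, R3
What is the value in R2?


Register state trace:
  MOV R2, 24  → R2 = 24
  MOV R0, 28  → R0 = 28
  MOV R3, 3  → R3 = 3
  ADD R2, R0  → R2 = 24 + 28 = 52
  ADD R2, R3  → R2 = 52 + 3 = 55
Final: R2 = 55

55


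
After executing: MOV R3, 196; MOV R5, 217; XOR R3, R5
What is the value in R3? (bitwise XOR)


Register state trace:
  MOV R3, 196  → R3 = 196 (0b11000100)
  MOV R5, 217  → R5 = 217 (0b11011001)
  XOR R3, R5  → R3 = 196 XOR 217 = 29 (0b00011101)
Final: R3 = 29

29


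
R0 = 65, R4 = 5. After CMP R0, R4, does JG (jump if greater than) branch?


Trace:
  R0 = 65, R4 = 5
  CMP R0, R4  → compares 65 vs 5
  JG checks: is 65 greater than 5?
  65 > 5, so condition is true
Branch taken: Yes

Yes


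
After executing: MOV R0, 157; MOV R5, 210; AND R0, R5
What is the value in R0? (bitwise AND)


Register state trace:
  MOV R0, 157  → R0 = 157 (0b10011101)
  MOV R5, 210  → R5 = 210 (0b11010010)
  AND R0, R5  → R0 = 157 AND 210 = 144 (0b10010000)
Final: R0 = 144

144


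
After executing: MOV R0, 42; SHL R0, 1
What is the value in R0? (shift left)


Register state trace:
  MOV R0, 42  → R0 = 42
  SHL R0, 1  → R0 = 42 << 1 = 42 * 2^1 = 84
Final: R0 = 84

84


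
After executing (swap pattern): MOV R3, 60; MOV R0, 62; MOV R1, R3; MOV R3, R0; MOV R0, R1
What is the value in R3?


Register state trace (swap pattern):
  MOV R3, 60  → R3 = 60
  MOV R0, 62  → R0 = 62
  MOV R1, R3  → R1 = 60  (save R3)
  MOV R3, R0  → R3 = 62  (R3 gets R0's value)
  MOV R0, R1  → R0 = 60  (R0 gets saved value)
Final: R3 = 62

62


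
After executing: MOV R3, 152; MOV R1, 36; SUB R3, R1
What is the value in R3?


Register state trace:
  MOV R3, 152  → R3 = 152
  MOV R1, 36  → R1 = 36
  SUB R3, R1  → R3 = 152 - 36 = 116
Final: R3 = 116

116


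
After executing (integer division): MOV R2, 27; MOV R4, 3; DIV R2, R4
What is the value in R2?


Register state trace:
  MOV R2, 27  → R2 = 27
  MOV R4, 3  → R4 = 3
  DIV R2, R4  → R2 = 27 // 3 = 9
Final: R2 = 9

9


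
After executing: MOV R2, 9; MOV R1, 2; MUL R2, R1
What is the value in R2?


Register state trace:
  MOV R2, 9  → R2 = 9
  MOV R1, 2  → R1 = 2
  MUL R2, R1  → R2 = 9 * 2 = 18
Final: R2 = 18

18


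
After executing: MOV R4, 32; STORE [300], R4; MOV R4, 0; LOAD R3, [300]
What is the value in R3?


Register and memory trace:
  MOV R4, 32  → R4 = 32
  STORE [300], R4  → mem[300] = 32
  MOV R4, 0  → R4 = 0
  LOAD R3, [300]  → R3 = mem[300] = 32
Final: R3 = 32

32


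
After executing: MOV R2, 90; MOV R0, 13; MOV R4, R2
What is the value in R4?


Register state trace:
  MOV R2, 90  → R2 = 90
  MOV R0, 13  → R0 = 13
  MOV R4, R2  → R4 = 90
Final: R4 = 90

90


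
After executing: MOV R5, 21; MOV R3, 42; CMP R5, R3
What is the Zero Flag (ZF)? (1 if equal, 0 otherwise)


Register state trace:
  MOV R5, 21  → R5 = 21
  MOV R3, 42  → R3 = 42
  CMP R5, R3  → computes 21 - 42 = -21
  Result is nonzero, so values are not equal
ZF = 0

0


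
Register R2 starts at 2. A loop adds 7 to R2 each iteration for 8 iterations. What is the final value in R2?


Starting value: R2 = 2
  Iter 1: R2 = 2 + 7 = 9
  Iter 2: R2 = 9 + 7 = 16
  Iter 3: R2 = 16 + 7 = 23
  Iter 4: R2 = 23 + 7 = 30
  Iter 5: R2 = 30 + 7 = 37
  Iter 6: R2 = 37 + 7 = 44
  Iter 7: R2 = 44 + 7 = 51
  Iter 8: R2 = 51 + 7 = 58
Final: R2 = 58

58


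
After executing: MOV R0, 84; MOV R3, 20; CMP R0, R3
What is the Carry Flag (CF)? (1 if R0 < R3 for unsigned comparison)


Register state trace:
  MOV R0, 84  → R0 = 84
  MOV R3, 20  → R3 = 20
  CMP R0, R3  → unsigned 84 - 20: no borrow
  84 >= 20, so CF = 0
CF = 0

0


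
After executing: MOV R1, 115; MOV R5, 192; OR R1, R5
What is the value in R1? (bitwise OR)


Register state trace:
  MOV R1, 115  → R1 = 115 (0b01110011)
  MOV R5, 192  → R5 = 192 (0b11000000)
  OR R1, R5   → R1 = 115 OR 192 = 243 (0b11110011)
Final: R1 = 243

243


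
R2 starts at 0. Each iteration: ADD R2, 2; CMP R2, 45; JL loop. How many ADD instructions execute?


Loop trace (R2 starts at 0, target 45, step 2):
  ADD #1: R2 = 0 + 2 = 2  → 2 < 45, loop
  ADD #2: R2 = 2 + 2 = 4  → 4 < 45, loop
  ADD #3: R2 = 4 + 2 = 6  → 6 < 45, loop
  ADD #4: R2 = 6 + 2 = 8  → 8 < 45, loop
  ADD #5: R2 = 8 + 2 = 10  → 10 < 45, loop
  ADD #6: R2 = 10 + 2 = 12  → 12 < 45, loop
  ADD #7: R2 = 12 + 2 = 14  → 14 < 45, loop
  ADD #8: R2 = 14 + 2 = 16  → 16 < 45, loop
  ADD #9: R2 = 16 + 2 = 18  → 18 < 45, loop
  ADD #10: R2 = 18 + 2 = 20  → 20 < 45, loop
  ADD #11: R2 = 20 + 2 = 22  → 22 < 45, loop
  ADD #12: R2 = 22 + 2 = 24  → 24 < 45, loop
  ADD #13: R2 = 24 + 2 = 26  → 26 < 45, loop
  ADD #14: R2 = 26 + 2 = 28  → 28 < 45, loop
  ADD #15: R2 = 28 + 2 = 30  → 30 < 45, loop
  ADD #16: R2 = 30 + 2 = 32  → 32 < 45, loop
  ADD #17: R2 = 32 + 2 = 34  → 34 < 45, loop
  ADD #18: R2 = 34 + 2 = 36  → 36 < 45, loop
  ADD #19: R2 = 36 + 2 = 38  → 38 < 45, loop
  ADD #20: R2 = 38 + 2 = 40  → 40 < 45, loop
  ADD #21: R2 = 40 + 2 = 42  → 42 < 45, loop
  ADD #22: R2 = 42 + 2 = 44  → 44 < 45, loop
  ADD #23: R2 = 44 + 2 = 46  → 46 >= 45, exit
Total ADD instructions: 23

23


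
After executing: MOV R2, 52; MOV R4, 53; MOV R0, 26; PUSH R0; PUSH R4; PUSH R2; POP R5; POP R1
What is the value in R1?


Stack trace (top is rightmost):
  MOV R2, 52  → R2 = 52
  MOV R4, 53  → R4 = 53
  MOV R0, 26  → R0 = 26
  PUSH R0  → stack: [26]
  PUSH R4  → stack: [26, 53]
  PUSH R2  → stack: [26, 53, 52]
  POP R5  → R5 = 52, stack: [26, 53]
  POP R1  → R1 = 53, stack: [26]
Final: R1 = 53

53


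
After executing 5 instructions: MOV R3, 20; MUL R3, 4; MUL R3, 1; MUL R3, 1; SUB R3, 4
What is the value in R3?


Register state trace:
  MOV R3, 20  → R3 = 20
  MUL R3, 4  → R3 = 20 * 4 = 80
  MUL R3, 1  → R3 = 80 * 1 = 80
  MUL R3, 1  → R3 = 80 * 1 = 80
  SUB R3, 4  → R3 = 80 - 4 = 76
Final: R3 = 76

76


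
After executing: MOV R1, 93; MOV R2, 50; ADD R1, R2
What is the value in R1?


Register state trace:
  MOV R1, 93  → R1 = 93
  MOV R2, 50  → R2 = 50
  ADD R1, R2  → R1 = 93 + 50 = 143
Final: R1 = 143

143


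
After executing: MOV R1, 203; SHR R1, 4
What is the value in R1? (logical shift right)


Register state trace:
  MOV R1, 203  → R1 = 203
  SHR R1, 4  → R1 = 203 >> 4 = 203 // 2^4 = 12
Final: R1 = 12

12


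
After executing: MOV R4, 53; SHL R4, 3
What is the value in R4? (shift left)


Register state trace:
  MOV R4, 53  → R4 = 53
  SHL R4, 3  → R4 = 53 << 3 = 53 * 2^3 = 424
Final: R4 = 424

424


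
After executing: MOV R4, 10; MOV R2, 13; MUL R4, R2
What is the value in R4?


Register state trace:
  MOV R4, 10  → R4 = 10
  MOV R2, 13  → R2 = 13
  MUL R4, R2  → R4 = 10 * 13 = 130
Final: R4 = 130

130


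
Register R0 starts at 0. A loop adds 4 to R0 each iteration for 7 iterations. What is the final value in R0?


Starting value: R0 = 0
  Iter 1: R0 = 0 + 4 = 4
  Iter 2: R0 = 4 + 4 = 8
  Iter 3: R0 = 8 + 4 = 12
  Iter 4: R0 = 12 + 4 = 16
  Iter 5: R0 = 16 + 4 = 20
  Iter 6: R0 = 20 + 4 = 24
  Iter 7: R0 = 24 + 4 = 28
Final: R0 = 28

28


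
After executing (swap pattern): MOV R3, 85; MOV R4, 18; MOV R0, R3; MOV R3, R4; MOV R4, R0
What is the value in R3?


Register state trace (swap pattern):
  MOV R3, 85  → R3 = 85
  MOV R4, 18  → R4 = 18
  MOV R0, R3  → R0 = 85  (save R3)
  MOV R3, R4  → R3 = 18  (R3 gets R4's value)
  MOV R4, R0  → R4 = 85  (R4 gets saved value)
Final: R3 = 18

18


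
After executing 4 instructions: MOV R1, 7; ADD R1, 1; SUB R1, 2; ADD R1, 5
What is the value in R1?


Register state trace:
  MOV R1, 7  → R1 = 7
  ADD R1, 1  → R1 = 7 + 1 = 8
  SUB R1, 2  → R1 = 8 - 2 = 6
  ADD R1, 5  → R1 = 6 + 5 = 11
Final: R1 = 11

11


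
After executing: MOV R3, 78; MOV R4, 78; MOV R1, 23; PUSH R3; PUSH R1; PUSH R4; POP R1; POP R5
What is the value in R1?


Stack trace (top is rightmost):
  MOV R3, 78  → R3 = 78
  MOV R4, 78  → R4 = 78
  MOV R1, 23  → R1 = 23
  PUSH R3  → stack: [78]
  PUSH R1  → stack: [78, 23]
  PUSH R4  → stack: [78, 23, 78]
  POP R1  → R1 = 78, stack: [78, 23]
  POP R5  → R5 = 23, stack: [78]
Final: R1 = 78

78


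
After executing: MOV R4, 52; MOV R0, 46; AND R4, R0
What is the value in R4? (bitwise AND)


Register state trace:
  MOV R4, 52  → R4 = 52 (0b00110100)
  MOV R0, 46  → R0 = 46 (0b00101110)
  AND R4, R0  → R4 = 52 AND 46 = 36 (0b00100100)
Final: R4 = 36

36


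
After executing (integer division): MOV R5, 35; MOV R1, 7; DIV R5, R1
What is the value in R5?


Register state trace:
  MOV R5, 35  → R5 = 35
  MOV R1, 7  → R1 = 7
  DIV R5, R1  → R5 = 35 // 7 = 5
Final: R5 = 5

5


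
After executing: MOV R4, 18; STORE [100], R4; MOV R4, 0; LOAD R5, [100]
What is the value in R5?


Register and memory trace:
  MOV R4, 18  → R4 = 18
  STORE [100], R4  → mem[100] = 18
  MOV R4, 0  → R4 = 0
  LOAD R5, [100]  → R5 = mem[100] = 18
Final: R5 = 18

18


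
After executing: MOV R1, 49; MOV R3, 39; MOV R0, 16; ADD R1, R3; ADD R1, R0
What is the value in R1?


Register state trace:
  MOV R1, 49  → R1 = 49
  MOV R3, 39  → R3 = 39
  MOV R0, 16  → R0 = 16
  ADD R1, R3  → R1 = 49 + 39 = 88
  ADD R1, R0  → R1 = 88 + 16 = 104
Final: R1 = 104

104


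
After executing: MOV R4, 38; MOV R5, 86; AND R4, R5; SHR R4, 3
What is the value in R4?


Register state trace:
  MOV R4, 38  → R4 = 38 (0b00100110)
  MOV R5, 86  → R5 = 86 (0b01010110)
  AND R4, R5  → R4 = 38 AND 86 = 6 (0b00000110)
  SHR R4, 3  → R4 = 6 >> 3 = 0
Final: R4 = 0

0


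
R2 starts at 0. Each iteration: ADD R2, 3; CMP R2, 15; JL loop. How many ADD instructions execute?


Loop trace (R2 starts at 0, target 15, step 3):
  ADD #1: R2 = 0 + 3 = 3  → 3 < 15, loop
  ADD #2: R2 = 3 + 3 = 6  → 6 < 15, loop
  ADD #3: R2 = 6 + 3 = 9  → 9 < 15, loop
  ADD #4: R2 = 9 + 3 = 12  → 12 < 15, loop
  ADD #5: R2 = 12 + 3 = 15  → 15 >= 15, exit
Total ADD instructions: 5

5


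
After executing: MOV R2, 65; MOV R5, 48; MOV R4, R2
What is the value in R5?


Register state trace:
  MOV R2, 65  → R2 = 65
  MOV R5, 48  → R5 = 48
  MOV R4, R2  → R4 = 65
Final: R5 = 48

48


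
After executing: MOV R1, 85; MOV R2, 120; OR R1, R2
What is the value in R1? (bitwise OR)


Register state trace:
  MOV R1, 85  → R1 = 85 (0b01010101)
  MOV R2, 120  → R2 = 120 (0b01111000)
  OR R1, R2   → R1 = 85 OR 120 = 125 (0b01111101)
Final: R1 = 125

125


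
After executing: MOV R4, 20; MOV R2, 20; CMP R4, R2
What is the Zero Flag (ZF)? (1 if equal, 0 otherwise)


Register state trace:
  MOV R4, 20  → R4 = 20
  MOV R2, 20  → R2 = 20
  CMP R4, R2  → computes 20 - 20 = 0
  Result is zero, so values are equal
ZF = 1

1


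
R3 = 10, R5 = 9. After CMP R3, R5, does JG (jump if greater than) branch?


Trace:
  R3 = 10, R5 = 9
  CMP R3, R5  → compares 10 vs 9
  JG checks: is 10 greater than 9?
  10 > 9, so condition is true
Branch taken: Yes

Yes


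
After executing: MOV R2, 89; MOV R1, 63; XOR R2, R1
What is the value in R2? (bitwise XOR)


Register state trace:
  MOV R2, 89  → R2 = 89 (0b01011001)
  MOV R1, 63  → R1 = 63 (0b00111111)
  XOR R2, R1  → R2 = 89 XOR 63 = 102 (0b01100110)
Final: R2 = 102

102


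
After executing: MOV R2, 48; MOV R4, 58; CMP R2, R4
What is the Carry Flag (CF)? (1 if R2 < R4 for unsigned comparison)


Register state trace:
  MOV R2, 48  → R2 = 48
  MOV R4, 58  → R4 = 58
  CMP R2, R4  → unsigned 48 - 58: borrow occurs
  48 < 58, so CF = 1
CF = 1

1


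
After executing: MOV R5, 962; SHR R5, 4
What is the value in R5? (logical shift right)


Register state trace:
  MOV R5, 962  → R5 = 962
  SHR R5, 4  → R5 = 962 >> 4 = 962 // 2^4 = 60
Final: R5 = 60

60


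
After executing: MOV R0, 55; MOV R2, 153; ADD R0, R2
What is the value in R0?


Register state trace:
  MOV R0, 55  → R0 = 55
  MOV R2, 153  → R2 = 153
  ADD R0, R2  → R0 = 55 + 153 = 208
Final: R0 = 208

208


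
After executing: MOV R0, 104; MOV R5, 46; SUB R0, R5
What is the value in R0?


Register state trace:
  MOV R0, 104  → R0 = 104
  MOV R5, 46  → R5 = 46
  SUB R0, R5  → R0 = 104 - 46 = 58
Final: R0 = 58

58


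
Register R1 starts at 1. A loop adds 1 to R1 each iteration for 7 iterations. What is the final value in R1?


Starting value: R1 = 1
  Iter 1: R1 = 1 + 1 = 2
  Iter 2: R1 = 2 + 1 = 3
  Iter 3: R1 = 3 + 1 = 4
  Iter 4: R1 = 4 + 1 = 5
  Iter 5: R1 = 5 + 1 = 6
  Iter 6: R1 = 6 + 1 = 7
  Iter 7: R1 = 7 + 1 = 8
Final: R1 = 8

8


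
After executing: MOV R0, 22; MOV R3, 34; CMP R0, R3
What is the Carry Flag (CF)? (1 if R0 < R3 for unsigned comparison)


Register state trace:
  MOV R0, 22  → R0 = 22
  MOV R3, 34  → R3 = 34
  CMP R0, R3  → unsigned 22 - 34: borrow occurs
  22 < 34, so CF = 1
CF = 1

1


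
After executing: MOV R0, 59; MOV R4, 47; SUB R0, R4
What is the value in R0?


Register state trace:
  MOV R0, 59  → R0 = 59
  MOV R4, 47  → R4 = 47
  SUB R0, R4  → R0 = 59 - 47 = 12
Final: R0 = 12

12


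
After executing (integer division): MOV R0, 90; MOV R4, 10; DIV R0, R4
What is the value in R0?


Register state trace:
  MOV R0, 90  → R0 = 90
  MOV R4, 10  → R4 = 10
  DIV R0, R4  → R0 = 90 // 10 = 9
Final: R0 = 9

9


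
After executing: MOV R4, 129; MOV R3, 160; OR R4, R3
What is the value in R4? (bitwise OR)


Register state trace:
  MOV R4, 129  → R4 = 129 (0b10000001)
  MOV R3, 160  → R3 = 160 (0b10100000)
  OR R4, R3   → R4 = 129 OR 160 = 161 (0b10100001)
Final: R4 = 161

161


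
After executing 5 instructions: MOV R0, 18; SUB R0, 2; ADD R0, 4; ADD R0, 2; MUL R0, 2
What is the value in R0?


Register state trace:
  MOV R0, 18  → R0 = 18
  SUB R0, 2  → R0 = 18 - 2 = 16
  ADD R0, 4  → R0 = 16 + 4 = 20
  ADD R0, 2  → R0 = 20 + 2 = 22
  MUL R0, 2  → R0 = 22 * 2 = 44
Final: R0 = 44

44


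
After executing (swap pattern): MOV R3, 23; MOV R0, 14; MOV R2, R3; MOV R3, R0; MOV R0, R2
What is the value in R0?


Register state trace (swap pattern):
  MOV R3, 23  → R3 = 23
  MOV R0, 14  → R0 = 14
  MOV R2, R3  → R2 = 23  (save R3)
  MOV R3, R0  → R3 = 14  (R3 gets R0's value)
  MOV R0, R2  → R0 = 23  (R0 gets saved value)
Final: R0 = 23

23


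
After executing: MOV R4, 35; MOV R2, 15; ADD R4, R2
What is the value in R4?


Register state trace:
  MOV R4, 35  → R4 = 35
  MOV R2, 15  → R2 = 15
  ADD R4, R2  → R4 = 35 + 15 = 50
Final: R4 = 50

50


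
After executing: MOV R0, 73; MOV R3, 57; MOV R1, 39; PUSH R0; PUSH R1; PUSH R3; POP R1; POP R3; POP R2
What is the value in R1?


Stack trace (top is rightmost):
  MOV R0, 73  → R0 = 73
  MOV R3, 57  → R3 = 57
  MOV R1, 39  → R1 = 39
  PUSH R0  → stack: [73]
  PUSH R1  → stack: [73, 39]
  PUSH R3  → stack: [73, 39, 57]
  POP R1  → R1 = 57, stack: [73, 39]
  POP R3  → R3 = 39, stack: [73]
  POP R2  → R2 = 73, stack: []
Final: R1 = 57

57


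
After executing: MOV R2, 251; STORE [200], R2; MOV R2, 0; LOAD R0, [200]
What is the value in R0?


Register and memory trace:
  MOV R2, 251  → R2 = 251
  STORE [200], R2  → mem[200] = 251
  MOV R2, 0  → R2 = 0
  LOAD R0, [200]  → R0 = mem[200] = 251
Final: R0 = 251

251


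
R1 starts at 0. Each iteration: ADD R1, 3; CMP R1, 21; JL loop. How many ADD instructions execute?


Loop trace (R1 starts at 0, target 21, step 3):
  ADD #1: R1 = 0 + 3 = 3  → 3 < 21, loop
  ADD #2: R1 = 3 + 3 = 6  → 6 < 21, loop
  ADD #3: R1 = 6 + 3 = 9  → 9 < 21, loop
  ADD #4: R1 = 9 + 3 = 12  → 12 < 21, loop
  ADD #5: R1 = 12 + 3 = 15  → 15 < 21, loop
  ADD #6: R1 = 15 + 3 = 18  → 18 < 21, loop
  ADD #7: R1 = 18 + 3 = 21  → 21 >= 21, exit
Total ADD instructions: 7

7


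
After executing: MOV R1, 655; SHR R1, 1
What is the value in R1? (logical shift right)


Register state trace:
  MOV R1, 655  → R1 = 655
  SHR R1, 1  → R1 = 655 >> 1 = 655 // 2^1 = 327
Final: R1 = 327

327


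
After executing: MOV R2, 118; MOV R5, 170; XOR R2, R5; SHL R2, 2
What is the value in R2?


Register state trace:
  MOV R2, 118  → R2 = 118 (0b01110110)
  MOV R5, 170  → R5 = 170 (0b10101010)
  XOR R2, R5  → R2 = 118 XOR 170 = 220 (0b11011100)
  SHL R2, 2  → R2 = 220 << 2 = 880
Final: R2 = 880

880


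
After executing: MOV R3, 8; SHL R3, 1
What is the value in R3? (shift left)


Register state trace:
  MOV R3, 8  → R3 = 8
  SHL R3, 1  → R3 = 8 << 1 = 8 * 2^1 = 16
Final: R3 = 16

16


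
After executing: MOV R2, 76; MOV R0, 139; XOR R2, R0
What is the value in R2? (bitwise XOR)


Register state trace:
  MOV R2, 76  → R2 = 76 (0b01001100)
  MOV R0, 139  → R0 = 139 (0b10001011)
  XOR R2, R0  → R2 = 76 XOR 139 = 199 (0b11000111)
Final: R2 = 199

199


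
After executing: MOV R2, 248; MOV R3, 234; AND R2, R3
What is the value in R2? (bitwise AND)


Register state trace:
  MOV R2, 248  → R2 = 248 (0b11111000)
  MOV R3, 234  → R3 = 234 (0b11101010)
  AND R2, R3  → R2 = 248 AND 234 = 232 (0b11101000)
Final: R2 = 232

232


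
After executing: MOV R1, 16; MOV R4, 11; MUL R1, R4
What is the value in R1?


Register state trace:
  MOV R1, 16  → R1 = 16
  MOV R4, 11  → R4 = 11
  MUL R1, R4  → R1 = 16 * 11 = 176
Final: R1 = 176

176


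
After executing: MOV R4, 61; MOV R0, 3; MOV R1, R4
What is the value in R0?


Register state trace:
  MOV R4, 61  → R4 = 61
  MOV R0, 3  → R0 = 3
  MOV R1, R4  → R1 = 61
Final: R0 = 3

3


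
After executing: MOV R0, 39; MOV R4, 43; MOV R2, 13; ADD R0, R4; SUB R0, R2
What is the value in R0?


Register state trace:
  MOV R0, 39  → R0 = 39
  MOV R4, 43  → R4 = 43
  MOV R2, 13  → R2 = 13
  ADD R0, R4  → R0 = 39 + 43 = 82
  SUB R0, R2  → R0 = 82 - 13 = 69
Final: R0 = 69

69


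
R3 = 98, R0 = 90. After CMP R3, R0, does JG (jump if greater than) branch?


Trace:
  R3 = 98, R0 = 90
  CMP R3, R0  → compares 98 vs 90
  JG checks: is 98 greater than 90?
  98 > 90, so condition is true
Branch taken: Yes

Yes


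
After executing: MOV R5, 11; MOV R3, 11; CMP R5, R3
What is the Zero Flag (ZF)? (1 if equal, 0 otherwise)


Register state trace:
  MOV R5, 11  → R5 = 11
  MOV R3, 11  → R3 = 11
  CMP R5, R3  → computes 11 - 11 = 0
  Result is zero, so values are equal
ZF = 1

1
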